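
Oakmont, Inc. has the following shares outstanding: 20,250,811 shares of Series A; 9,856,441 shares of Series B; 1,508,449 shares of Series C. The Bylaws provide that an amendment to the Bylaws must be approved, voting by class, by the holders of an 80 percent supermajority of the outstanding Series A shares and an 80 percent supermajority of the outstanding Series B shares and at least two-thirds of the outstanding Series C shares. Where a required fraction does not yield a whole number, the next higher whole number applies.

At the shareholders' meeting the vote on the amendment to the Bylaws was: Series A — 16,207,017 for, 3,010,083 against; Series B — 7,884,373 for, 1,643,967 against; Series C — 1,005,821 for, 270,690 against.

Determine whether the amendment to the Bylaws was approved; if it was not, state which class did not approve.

Not approved — the Series B shares did not give the required vote.

Series A: 4/5 of 20250811 = 16200648.80, rounded up to 16200649; 16,200,649 required, 16,207,017 in favor — approved.
Series B: 4/5 of 9856441 = 7885152.80, rounded up to 7885153; 7,885,153 required, 7,884,373 in favor — not approved.
Series C: 2/3 of 1508449 = 1005632.67, rounded up to 1005633; 1,005,633 required, 1,005,821 in favor — approved.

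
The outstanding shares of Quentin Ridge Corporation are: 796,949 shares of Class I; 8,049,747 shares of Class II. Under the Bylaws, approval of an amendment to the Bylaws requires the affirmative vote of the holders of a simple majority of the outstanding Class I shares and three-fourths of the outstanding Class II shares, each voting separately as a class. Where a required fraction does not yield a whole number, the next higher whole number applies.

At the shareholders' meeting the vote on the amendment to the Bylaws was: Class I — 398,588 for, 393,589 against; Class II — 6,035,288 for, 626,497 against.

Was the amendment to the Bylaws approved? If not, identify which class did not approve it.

Not approved — the Class II shares did not give the required vote.

Class I: a majority of 796949 is 398475; 398,475 required, 398,588 in favor — approved.
Class II: 3/4 of 8049747 = 6037310.25, rounded up to 6037311; 6,037,311 required, 6,035,288 in favor — not approved.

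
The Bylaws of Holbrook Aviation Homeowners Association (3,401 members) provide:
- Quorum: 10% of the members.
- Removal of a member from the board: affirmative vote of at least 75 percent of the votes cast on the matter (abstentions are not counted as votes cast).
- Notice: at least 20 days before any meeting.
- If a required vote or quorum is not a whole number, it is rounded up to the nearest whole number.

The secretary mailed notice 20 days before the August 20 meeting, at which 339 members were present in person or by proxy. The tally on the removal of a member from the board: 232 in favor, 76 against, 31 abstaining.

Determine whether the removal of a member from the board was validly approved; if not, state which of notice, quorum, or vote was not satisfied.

Notice: 20 days given; 20 required. Satisfied.
Quorum: 10% of 3,401 = 340.10, rounded up to 341; 339 present. Not satisfied.
Vote: requires three-fourths of the votes cast (339 − 31 abstaining = 308); 3/4 of 308 = 231, so 231 needed; 232 in favor. Satisfied.

Invalid — quorum requirement not satisfied.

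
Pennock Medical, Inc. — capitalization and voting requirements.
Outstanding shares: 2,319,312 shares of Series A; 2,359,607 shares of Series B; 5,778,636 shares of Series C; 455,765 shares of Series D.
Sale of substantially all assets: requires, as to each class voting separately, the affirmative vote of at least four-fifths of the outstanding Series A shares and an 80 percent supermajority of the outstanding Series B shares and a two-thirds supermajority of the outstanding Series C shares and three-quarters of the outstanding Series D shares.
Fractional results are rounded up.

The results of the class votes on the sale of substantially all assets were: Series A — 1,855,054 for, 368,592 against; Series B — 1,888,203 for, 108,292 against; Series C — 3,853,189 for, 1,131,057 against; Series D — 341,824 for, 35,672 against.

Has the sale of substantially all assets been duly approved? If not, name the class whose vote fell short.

Not approved — the Series A shares did not give the required vote.

Series A: 4/5 of 2319312 = 1855449.60, rounded up to 1855450; 1,855,450 required, 1,855,054 in favor — not approved.
Series B: 4/5 of 2359607 = 1887685.60, rounded up to 1887686; 1,887,686 required, 1,888,203 in favor — approved.
Series C: 2/3 of 5778636 = 3852424; 3,852,424 required, 3,853,189 in favor — approved.
Series D: 3/4 of 455765 = 341823.75, rounded up to 341824; 341,824 required, 341,824 in favor — approved.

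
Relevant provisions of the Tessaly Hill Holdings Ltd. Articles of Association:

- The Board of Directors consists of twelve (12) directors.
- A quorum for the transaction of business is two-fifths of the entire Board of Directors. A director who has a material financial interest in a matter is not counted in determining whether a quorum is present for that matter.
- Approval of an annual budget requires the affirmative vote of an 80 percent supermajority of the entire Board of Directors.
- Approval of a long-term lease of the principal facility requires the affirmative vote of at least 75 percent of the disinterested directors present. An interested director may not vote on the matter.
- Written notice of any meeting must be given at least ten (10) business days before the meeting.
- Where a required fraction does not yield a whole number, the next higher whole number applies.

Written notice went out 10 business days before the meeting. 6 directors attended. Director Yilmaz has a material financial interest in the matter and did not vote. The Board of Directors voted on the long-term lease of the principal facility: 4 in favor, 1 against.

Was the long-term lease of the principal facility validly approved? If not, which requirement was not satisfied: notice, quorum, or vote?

Notice: 10 business days given; 10 required (10 ≥ 10). Satisfied.
Quorum: 6 present, but the 1 interested director does not count, leaving 5. Quorum is 5. Satisfied.
Vote: the long-term lease of the principal facility requires three-fourths of the disinterested directors present (6 − 1 = 5). 3/4 of 5 = 3.75, rounded up to 4, so 4 affirmative votes are needed; 4 voted in favor. Satisfied.

Valid — all requirements satisfied.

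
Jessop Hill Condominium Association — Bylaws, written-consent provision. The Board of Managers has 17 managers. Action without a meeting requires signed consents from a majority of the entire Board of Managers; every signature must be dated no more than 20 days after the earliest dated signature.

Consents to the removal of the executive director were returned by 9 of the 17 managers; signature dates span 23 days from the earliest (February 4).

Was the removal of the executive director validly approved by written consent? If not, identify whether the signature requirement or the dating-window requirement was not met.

Not effective — dating-window requirement not satisfied.

Signatures required: a majority of 17 — a majority of 17 is 9, so 9 needed; 9 signed. Sufficient.
Dating window: the latest signature is 23 days after the earliest; the limit is 20 days. Outside the window.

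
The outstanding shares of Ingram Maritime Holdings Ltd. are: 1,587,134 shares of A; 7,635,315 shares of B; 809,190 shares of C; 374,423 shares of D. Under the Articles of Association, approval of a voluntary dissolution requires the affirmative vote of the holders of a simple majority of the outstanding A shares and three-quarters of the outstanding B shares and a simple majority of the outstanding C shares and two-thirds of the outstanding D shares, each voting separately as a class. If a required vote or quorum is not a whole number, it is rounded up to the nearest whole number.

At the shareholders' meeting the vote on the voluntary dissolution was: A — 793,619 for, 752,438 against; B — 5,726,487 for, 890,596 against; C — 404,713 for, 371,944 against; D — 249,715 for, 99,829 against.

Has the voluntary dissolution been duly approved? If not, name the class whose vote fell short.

A: a majority of 1587134 is 793568; 793,568 required, 793,619 in favor — approved.
B: 3/4 of 7635315 = 5726486.25, rounded up to 5726487; 5,726,487 required, 5,726,487 in favor — approved.
C: a majority of 809190 is 404596; 404,596 required, 404,713 in favor — approved.
D: 2/3 of 374423 = 249615.33, rounded up to 249616; 249,616 required, 249,715 in favor — approved.

Approved — every class gave the required vote.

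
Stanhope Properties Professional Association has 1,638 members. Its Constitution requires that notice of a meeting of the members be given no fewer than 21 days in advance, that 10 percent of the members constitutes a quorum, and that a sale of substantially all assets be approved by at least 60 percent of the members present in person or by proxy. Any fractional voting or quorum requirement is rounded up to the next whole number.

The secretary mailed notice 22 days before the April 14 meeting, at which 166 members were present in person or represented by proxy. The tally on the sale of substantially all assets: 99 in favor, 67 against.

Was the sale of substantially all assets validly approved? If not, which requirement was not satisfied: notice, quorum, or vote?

Notice: 22 days given; 21 required. Satisfied.
Quorum: 10% of 1,638 = 163.80, rounded up to 164; 166 present. Satisfied.
Vote: requires three-fifths of those present (166); 3/5 of 166 = 99.60, rounded up to 100, so 100 needed; 99 in favor. Not satisfied.

Invalid — vote requirement not satisfied.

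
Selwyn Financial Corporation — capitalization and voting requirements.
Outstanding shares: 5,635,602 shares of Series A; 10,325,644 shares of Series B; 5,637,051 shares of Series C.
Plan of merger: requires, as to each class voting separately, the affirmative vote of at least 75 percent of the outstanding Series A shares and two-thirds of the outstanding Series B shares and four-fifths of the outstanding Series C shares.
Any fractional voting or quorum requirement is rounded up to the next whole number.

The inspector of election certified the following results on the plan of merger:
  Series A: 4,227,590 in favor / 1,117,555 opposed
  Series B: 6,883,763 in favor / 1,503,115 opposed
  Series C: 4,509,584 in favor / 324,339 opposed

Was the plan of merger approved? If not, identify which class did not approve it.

Not approved — the Series C shares did not give the required vote.

Series A: 3/4 of 5635602 = 4226701.50, rounded up to 4226702; 4,226,702 required, 4,227,590 in favor — approved.
Series B: 2/3 of 10325644 = 6883762.67, rounded up to 6883763; 6,883,763 required, 6,883,763 in favor — approved.
Series C: 4/5 of 5637051 = 4509640.80, rounded up to 4509641; 4,509,641 required, 4,509,584 in favor — not approved.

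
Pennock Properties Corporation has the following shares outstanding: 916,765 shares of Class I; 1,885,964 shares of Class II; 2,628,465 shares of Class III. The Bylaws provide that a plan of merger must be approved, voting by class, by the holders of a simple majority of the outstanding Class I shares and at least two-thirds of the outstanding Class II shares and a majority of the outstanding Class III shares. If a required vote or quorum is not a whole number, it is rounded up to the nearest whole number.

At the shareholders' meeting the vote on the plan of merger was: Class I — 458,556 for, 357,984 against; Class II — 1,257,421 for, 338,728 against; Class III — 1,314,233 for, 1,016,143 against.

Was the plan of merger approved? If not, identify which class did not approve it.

Approved — every class gave the required vote.

Class I: a majority of 916765 is 458383; 458,383 required, 458,556 in favor — approved.
Class II: 2/3 of 1885964 = 1257309.33, rounded up to 1257310; 1,257,310 required, 1,257,421 in favor — approved.
Class III: a majority of 2628465 is 1314233; 1,314,233 required, 1,314,233 in favor — approved.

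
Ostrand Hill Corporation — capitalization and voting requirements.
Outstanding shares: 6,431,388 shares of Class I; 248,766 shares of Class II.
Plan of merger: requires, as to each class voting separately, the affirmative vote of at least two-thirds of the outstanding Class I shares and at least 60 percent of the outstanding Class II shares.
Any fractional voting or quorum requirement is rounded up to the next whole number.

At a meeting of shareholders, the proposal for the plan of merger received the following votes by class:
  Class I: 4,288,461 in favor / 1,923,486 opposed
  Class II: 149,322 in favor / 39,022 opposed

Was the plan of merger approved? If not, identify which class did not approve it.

Class I: 2/3 of 6431388 = 4287592; 4,287,592 required, 4,288,461 in favor — approved.
Class II: 3/5 of 248766 = 149259.60, rounded up to 149260; 149,260 required, 149,322 in favor — approved.

Approved — every class gave the required vote.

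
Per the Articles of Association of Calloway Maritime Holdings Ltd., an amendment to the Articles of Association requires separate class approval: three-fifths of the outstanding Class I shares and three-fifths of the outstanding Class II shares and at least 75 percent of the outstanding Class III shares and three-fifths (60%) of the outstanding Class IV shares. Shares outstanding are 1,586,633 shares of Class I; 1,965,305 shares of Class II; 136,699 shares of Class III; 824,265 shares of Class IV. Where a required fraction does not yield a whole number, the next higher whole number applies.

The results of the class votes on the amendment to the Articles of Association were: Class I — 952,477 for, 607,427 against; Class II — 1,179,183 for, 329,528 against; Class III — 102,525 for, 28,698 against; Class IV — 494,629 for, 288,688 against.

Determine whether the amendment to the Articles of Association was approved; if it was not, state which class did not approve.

Approved — every class gave the required vote.

Class I: 3/5 of 1586633 = 951979.80, rounded up to 951980; 951,980 required, 952,477 in favor — approved.
Class II: 3/5 of 1965305 = 1179183; 1,179,183 required, 1,179,183 in favor — approved.
Class III: 3/4 of 136699 = 102524.25, rounded up to 102525; 102,525 required, 102,525 in favor — approved.
Class IV: 3/5 of 824265 = 494559; 494,559 required, 494,629 in favor — approved.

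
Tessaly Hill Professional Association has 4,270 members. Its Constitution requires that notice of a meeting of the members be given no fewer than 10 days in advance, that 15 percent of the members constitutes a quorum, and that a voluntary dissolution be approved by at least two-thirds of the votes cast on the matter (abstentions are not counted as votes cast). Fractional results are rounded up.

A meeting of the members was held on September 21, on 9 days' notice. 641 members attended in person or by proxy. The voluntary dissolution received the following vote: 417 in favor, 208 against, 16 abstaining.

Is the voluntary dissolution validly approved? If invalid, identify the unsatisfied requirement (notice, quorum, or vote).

Notice: 9 days given; 10 required. Not satisfied.
Quorum: 15% of 4,270 = 640.50, rounded up to 641; 641 present. Satisfied.
Vote: requires two-thirds of the votes cast (641 − 16 abstaining = 625); 2/3 of 625 = 416.67, rounded up to 417, so 417 needed; 417 in favor. Satisfied.

Invalid — notice requirement not satisfied.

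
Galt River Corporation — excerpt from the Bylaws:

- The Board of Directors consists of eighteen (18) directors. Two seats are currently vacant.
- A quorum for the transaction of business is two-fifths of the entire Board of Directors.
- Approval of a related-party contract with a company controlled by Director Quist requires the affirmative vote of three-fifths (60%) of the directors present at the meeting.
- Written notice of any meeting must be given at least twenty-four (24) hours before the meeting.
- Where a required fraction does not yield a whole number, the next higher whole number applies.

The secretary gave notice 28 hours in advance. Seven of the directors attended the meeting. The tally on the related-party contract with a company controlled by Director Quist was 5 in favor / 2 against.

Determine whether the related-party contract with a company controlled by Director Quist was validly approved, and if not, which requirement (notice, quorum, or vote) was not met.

Notice: 28 hours given; 24 required (28 ≥ 24). Satisfied.
Quorum: 7 present; quorum is 8. Not satisfied.
Vote: the related-party contract with a company controlled by Director Quist requires three-fifths of the directors present (7). 3/5 of 7 = 4.20, rounded up to 5, so 5 affirmative votes are needed; 5 voted in favor. Satisfied. (Moot — without a quorum no business can be validly transacted.)

Invalid — quorum requirement not satisfied.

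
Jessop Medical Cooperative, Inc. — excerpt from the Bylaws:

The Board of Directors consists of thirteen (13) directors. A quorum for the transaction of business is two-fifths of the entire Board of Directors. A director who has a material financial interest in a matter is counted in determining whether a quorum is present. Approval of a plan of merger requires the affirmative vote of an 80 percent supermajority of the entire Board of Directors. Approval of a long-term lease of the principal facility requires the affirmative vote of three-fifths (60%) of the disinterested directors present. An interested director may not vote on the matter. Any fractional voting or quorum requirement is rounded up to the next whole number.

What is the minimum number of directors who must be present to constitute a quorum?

6

2/5 of 13 = 5.20, rounded up to 6.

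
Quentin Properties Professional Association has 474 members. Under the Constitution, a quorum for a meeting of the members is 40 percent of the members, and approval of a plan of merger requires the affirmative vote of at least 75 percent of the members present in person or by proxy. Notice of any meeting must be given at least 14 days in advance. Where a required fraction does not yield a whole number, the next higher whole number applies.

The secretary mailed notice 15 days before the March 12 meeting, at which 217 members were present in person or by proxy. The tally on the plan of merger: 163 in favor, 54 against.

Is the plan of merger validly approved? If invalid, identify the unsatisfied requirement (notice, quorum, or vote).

Valid — all requirements satisfied.

Notice: 15 days given; 14 required. Satisfied.
Quorum: 40% of 474 = 189.60, rounded up to 190; 217 present. Satisfied.
Vote: requires three-fourths of those present (217); 3/4 of 217 = 162.75, rounded up to 163, so 163 needed; 163 in favor. Satisfied.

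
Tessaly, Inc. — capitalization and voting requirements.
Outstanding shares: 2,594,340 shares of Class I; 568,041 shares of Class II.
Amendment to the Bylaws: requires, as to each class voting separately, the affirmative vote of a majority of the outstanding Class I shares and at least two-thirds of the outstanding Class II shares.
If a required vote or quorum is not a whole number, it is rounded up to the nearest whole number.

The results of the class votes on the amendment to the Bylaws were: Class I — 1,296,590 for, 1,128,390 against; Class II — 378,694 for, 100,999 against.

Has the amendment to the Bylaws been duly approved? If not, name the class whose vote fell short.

Not approved — the Class I shares did not give the required vote.

Class I: a majority of 2594340 is 1297171; 1,297,171 required, 1,296,590 in favor — not approved.
Class II: 2/3 of 568041 = 378694; 378,694 required, 378,694 in favor — approved.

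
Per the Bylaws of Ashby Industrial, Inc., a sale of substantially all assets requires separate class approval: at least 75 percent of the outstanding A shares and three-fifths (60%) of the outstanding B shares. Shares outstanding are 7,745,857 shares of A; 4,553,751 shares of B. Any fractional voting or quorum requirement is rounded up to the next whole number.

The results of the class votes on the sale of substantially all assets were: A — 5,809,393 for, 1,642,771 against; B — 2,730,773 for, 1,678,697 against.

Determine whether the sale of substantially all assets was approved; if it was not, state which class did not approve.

Not approved — the B shares did not give the required vote.

A: 3/4 of 7745857 = 5809392.75, rounded up to 5809393; 5,809,393 required, 5,809,393 in favor — approved.
B: 3/5 of 4553751 = 2732250.60, rounded up to 2732251; 2,732,251 required, 2,730,773 in favor — not approved.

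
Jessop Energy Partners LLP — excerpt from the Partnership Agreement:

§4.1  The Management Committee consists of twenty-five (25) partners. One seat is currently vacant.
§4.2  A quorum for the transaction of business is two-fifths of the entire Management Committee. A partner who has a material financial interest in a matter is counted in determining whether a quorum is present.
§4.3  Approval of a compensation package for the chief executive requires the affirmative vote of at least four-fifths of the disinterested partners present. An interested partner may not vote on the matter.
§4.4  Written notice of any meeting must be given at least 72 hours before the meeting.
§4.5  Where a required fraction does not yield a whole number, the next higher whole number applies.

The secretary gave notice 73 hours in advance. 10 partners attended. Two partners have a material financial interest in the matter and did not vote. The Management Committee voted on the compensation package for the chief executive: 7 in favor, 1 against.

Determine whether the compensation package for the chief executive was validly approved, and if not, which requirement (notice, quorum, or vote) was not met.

Valid — all requirements satisfied.

Notice: 73 hours given; 72 required (73 ≥ 72). Satisfied.
Quorum: 10 present (interested partners count toward quorum); quorum is 10. Satisfied.
Vote: the compensation package for the chief executive requires four-fifths of the disinterested partners present (10 − 2 = 8). 4/5 of 8 = 6.40, rounded up to 7, so 7 affirmative votes are needed; 7 voted in favor. Satisfied.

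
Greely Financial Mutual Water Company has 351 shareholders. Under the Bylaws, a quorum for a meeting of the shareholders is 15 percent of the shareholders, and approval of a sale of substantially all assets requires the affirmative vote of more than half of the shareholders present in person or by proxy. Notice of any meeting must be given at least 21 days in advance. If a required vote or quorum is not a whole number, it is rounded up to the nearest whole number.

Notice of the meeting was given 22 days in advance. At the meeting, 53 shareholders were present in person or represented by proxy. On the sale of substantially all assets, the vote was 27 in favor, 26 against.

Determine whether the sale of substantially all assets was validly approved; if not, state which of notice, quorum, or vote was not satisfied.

Valid — all requirements satisfied.

Notice: 22 days given; 21 required. Satisfied.
Quorum: 15% of 351 = 52.65, rounded up to 53; 53 present. Satisfied.
Vote: requires a majority of those present (53); a majority of 53 is 27, so 27 needed; 27 in favor. Satisfied.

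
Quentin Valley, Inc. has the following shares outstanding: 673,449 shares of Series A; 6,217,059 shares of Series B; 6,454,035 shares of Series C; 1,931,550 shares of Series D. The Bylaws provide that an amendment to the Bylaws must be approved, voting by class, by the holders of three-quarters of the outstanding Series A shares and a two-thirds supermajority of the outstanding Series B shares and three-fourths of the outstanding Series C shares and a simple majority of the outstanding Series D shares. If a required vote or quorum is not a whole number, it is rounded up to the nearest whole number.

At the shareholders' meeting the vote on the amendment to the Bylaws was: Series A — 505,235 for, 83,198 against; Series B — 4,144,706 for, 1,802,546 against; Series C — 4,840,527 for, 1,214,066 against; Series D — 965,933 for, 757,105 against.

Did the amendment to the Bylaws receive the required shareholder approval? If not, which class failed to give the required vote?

Approved — every class gave the required vote.

Series A: 3/4 of 673449 = 505086.75, rounded up to 505087; 505,087 required, 505,235 in favor — approved.
Series B: 2/3 of 6217059 = 4144706; 4,144,706 required, 4,144,706 in favor — approved.
Series C: 3/4 of 6454035 = 4840526.25, rounded up to 4840527; 4,840,527 required, 4,840,527 in favor — approved.
Series D: a majority of 1931550 is 965776; 965,776 required, 965,933 in favor — approved.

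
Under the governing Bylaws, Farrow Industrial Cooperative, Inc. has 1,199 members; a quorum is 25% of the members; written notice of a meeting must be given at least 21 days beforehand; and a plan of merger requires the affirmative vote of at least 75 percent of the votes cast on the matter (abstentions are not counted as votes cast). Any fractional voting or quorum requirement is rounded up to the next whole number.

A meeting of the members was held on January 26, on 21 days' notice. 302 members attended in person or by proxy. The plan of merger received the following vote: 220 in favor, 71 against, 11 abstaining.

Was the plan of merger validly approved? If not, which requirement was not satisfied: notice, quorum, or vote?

Notice: 21 days given; 21 required. Satisfied.
Quorum: 25% of 1,199 = 299.75, rounded up to 300; 302 present. Satisfied.
Vote: requires three-fourths of the votes cast (302 − 11 abstaining = 291); 3/4 of 291 = 218.25, rounded up to 219, so 219 needed; 220 in favor. Satisfied.

Valid — all requirements satisfied.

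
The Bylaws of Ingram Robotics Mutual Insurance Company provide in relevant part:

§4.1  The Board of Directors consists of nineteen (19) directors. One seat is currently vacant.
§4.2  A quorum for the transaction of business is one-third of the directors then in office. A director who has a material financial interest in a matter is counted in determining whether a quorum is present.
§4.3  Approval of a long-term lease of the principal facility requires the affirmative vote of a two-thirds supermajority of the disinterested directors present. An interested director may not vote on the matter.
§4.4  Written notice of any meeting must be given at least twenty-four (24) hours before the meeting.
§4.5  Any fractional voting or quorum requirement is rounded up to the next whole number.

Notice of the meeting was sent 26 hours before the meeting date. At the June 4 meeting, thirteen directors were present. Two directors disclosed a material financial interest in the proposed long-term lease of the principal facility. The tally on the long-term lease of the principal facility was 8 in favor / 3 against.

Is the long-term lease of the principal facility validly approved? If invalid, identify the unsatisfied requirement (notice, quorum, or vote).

Notice: 26 hours given; 24 required (26 ≥ 24). Satisfied.
Quorum: 13 present (interested directors count toward quorum); quorum is 6. Satisfied.
Vote: the long-term lease of the principal facility requires two-thirds of the disinterested directors present (13 − 2 = 11). 2/3 of 11 = 7.33, rounded up to 8, so 8 affirmative votes are needed; 8 voted in favor. Satisfied.

Valid — all requirements satisfied.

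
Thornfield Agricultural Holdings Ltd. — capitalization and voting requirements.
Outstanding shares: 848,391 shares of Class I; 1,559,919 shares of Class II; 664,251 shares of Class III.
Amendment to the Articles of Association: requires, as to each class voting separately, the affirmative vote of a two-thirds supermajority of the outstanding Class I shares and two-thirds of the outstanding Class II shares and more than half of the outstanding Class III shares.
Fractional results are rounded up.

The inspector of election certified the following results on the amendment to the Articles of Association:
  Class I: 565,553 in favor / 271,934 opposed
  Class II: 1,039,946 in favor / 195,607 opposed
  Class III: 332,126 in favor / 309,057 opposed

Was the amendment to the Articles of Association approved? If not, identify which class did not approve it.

Not approved — the Class I shares did not give the required vote.

Class I: 2/3 of 848391 = 565594; 565,594 required, 565,553 in favor — not approved.
Class II: 2/3 of 1559919 = 1039946; 1,039,946 required, 1,039,946 in favor — approved.
Class III: a majority of 664251 is 332126; 332,126 required, 332,126 in favor — approved.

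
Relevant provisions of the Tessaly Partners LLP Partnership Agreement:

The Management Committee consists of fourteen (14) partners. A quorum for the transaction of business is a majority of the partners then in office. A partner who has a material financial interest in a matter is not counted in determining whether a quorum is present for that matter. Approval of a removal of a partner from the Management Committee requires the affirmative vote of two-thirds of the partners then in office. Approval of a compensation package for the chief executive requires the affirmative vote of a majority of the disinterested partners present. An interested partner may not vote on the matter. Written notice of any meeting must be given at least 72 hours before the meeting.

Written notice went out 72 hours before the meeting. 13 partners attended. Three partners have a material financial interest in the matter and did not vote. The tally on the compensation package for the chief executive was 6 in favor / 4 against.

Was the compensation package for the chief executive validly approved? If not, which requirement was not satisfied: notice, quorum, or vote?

Notice: 72 hours given; 72 required (72 ≥ 72). Satisfied.
Quorum: 13 present, but the 3 interested partners do not count, leaving 10. Quorum is 8. Satisfied.
Vote: the compensation package for the chief executive requires a majority of the disinterested partners present (13 − 3 = 10). A majority of 10 is 6, so 6 affirmative votes are needed; 6 voted in favor. Satisfied.

Valid — all requirements satisfied.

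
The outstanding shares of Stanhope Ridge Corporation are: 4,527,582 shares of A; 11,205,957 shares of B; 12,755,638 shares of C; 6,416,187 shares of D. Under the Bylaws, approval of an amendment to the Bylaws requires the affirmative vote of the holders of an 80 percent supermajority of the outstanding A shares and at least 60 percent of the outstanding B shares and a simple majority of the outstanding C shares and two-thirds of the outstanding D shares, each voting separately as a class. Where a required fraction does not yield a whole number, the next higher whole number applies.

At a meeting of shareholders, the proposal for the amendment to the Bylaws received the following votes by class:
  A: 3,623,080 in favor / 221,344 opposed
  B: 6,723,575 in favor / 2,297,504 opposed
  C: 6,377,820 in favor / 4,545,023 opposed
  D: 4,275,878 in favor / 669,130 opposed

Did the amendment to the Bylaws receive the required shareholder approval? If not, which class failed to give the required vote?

Not approved — the D shares did not give the required vote.

A: 4/5 of 4527582 = 3622065.60, rounded up to 3622066; 3,622,066 required, 3,623,080 in favor — approved.
B: 3/5 of 11205957 = 6723574.20, rounded up to 6723575; 6,723,575 required, 6,723,575 in favor — approved.
C: a majority of 12755638 is 6377820; 6,377,820 required, 6,377,820 in favor — approved.
D: 2/3 of 6416187 = 4277458; 4,277,458 required, 4,275,878 in favor — not approved.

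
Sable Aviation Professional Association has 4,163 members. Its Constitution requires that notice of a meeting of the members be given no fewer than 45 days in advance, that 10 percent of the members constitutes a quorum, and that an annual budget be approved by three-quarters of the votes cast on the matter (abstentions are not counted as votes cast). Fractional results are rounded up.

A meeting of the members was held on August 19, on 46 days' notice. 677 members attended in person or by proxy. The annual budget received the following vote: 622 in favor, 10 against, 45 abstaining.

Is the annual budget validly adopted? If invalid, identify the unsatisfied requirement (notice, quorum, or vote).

Notice: 46 days given; 45 required. Satisfied.
Quorum: 10% of 4,163 = 416.30, rounded up to 417; 677 present. Satisfied.
Vote: requires three-fourths of the votes cast (677 − 45 abstaining = 632); 3/4 of 632 = 474, so 474 needed; 622 in favor. Satisfied.

Valid — all requirements satisfied.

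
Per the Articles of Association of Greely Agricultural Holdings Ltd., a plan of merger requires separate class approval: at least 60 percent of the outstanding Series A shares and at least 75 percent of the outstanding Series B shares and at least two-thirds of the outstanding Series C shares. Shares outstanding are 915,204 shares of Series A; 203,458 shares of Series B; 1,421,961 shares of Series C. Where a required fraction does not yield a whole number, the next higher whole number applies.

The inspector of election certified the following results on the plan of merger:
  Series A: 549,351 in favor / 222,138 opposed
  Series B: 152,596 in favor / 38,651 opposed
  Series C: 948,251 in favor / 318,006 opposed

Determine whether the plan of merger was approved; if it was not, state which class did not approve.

Series A: 3/5 of 915204 = 549122.40, rounded up to 549123; 549,123 required, 549,351 in favor — approved.
Series B: 3/4 of 203458 = 152593.50, rounded up to 152594; 152,594 required, 152,596 in favor — approved.
Series C: 2/3 of 1421961 = 947974; 947,974 required, 948,251 in favor — approved.

Approved — every class gave the required vote.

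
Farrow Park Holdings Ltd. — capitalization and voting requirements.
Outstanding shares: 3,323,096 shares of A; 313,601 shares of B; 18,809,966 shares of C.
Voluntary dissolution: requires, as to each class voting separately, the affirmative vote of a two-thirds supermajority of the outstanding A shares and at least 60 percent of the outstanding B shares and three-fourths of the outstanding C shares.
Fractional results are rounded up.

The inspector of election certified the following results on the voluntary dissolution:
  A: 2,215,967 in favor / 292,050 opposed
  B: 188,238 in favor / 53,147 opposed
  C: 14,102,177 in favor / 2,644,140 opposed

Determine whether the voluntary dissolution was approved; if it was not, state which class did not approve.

Not approved — the C shares did not give the required vote.

A: 2/3 of 3323096 = 2215397.33, rounded up to 2215398; 2,215,398 required, 2,215,967 in favor — approved.
B: 3/5 of 313601 = 188160.60, rounded up to 188161; 188,161 required, 188,238 in favor — approved.
C: 3/4 of 18809966 = 14107474.50, rounded up to 14107475; 14,107,475 required, 14,102,177 in favor — not approved.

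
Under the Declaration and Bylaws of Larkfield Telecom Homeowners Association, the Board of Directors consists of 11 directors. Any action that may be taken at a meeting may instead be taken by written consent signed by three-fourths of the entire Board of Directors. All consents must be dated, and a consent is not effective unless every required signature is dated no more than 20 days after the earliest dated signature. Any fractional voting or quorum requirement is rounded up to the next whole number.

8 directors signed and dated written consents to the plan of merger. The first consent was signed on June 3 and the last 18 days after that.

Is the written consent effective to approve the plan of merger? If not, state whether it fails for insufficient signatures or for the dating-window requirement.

Signatures required: three-fourths of 11 — 3/4 of 11 = 8.25, rounded up to 9, so 9 needed; 8 signed. Insufficient.
Dating window: the latest signature is 18 days after the earliest; the limit is 20 days. Within the window.

Not effective — insufficient signatures.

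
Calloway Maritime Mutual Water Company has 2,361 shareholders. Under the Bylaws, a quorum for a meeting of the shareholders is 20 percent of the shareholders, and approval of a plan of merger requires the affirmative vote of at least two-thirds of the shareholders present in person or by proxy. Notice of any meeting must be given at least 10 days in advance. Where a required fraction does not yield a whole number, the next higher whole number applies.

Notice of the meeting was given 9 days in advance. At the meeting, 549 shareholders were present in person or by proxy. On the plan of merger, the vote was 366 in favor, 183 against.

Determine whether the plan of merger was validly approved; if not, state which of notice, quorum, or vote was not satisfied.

Notice: 9 days given; 10 required. Not satisfied.
Quorum: 20% of 2,361 = 472.20, rounded up to 473; 549 present. Satisfied.
Vote: requires two-thirds of those present (549); 2/3 of 549 = 366, so 366 needed; 366 in favor. Satisfied.

Invalid — notice requirement not satisfied.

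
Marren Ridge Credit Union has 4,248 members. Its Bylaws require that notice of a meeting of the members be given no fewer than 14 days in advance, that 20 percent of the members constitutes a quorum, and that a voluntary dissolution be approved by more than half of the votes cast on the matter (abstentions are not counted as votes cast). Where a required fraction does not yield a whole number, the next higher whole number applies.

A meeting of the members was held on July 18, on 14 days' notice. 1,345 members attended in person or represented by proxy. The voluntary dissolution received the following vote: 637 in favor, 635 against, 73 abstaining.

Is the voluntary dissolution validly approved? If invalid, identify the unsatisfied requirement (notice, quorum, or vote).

Valid — all requirements satisfied.

Notice: 14 days given; 14 required. Satisfied.
Quorum: 20% of 4,248 = 849.60, rounded up to 850; 1,345 present. Satisfied.
Vote: requires a majority of the votes cast (1,345 − 73 abstaining = 1,272); a majority of 1272 is 637, so 637 needed; 637 in favor. Satisfied.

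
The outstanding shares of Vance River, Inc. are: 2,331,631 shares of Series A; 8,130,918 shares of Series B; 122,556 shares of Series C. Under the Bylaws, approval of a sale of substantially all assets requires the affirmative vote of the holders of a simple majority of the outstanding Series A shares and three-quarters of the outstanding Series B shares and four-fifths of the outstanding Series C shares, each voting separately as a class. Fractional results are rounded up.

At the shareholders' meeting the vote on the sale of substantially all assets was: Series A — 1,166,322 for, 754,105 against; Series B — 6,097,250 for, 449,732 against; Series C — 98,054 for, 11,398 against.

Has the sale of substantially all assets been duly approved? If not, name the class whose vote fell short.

Not approved — the Series B shares did not give the required vote.

Series A: a majority of 2331631 is 1165816; 1,165,816 required, 1,166,322 in favor — approved.
Series B: 3/4 of 8130918 = 6098188.50, rounded up to 6098189; 6,098,189 required, 6,097,250 in favor — not approved.
Series C: 4/5 of 122556 = 98044.80, rounded up to 98045; 98,045 required, 98,054 in favor — approved.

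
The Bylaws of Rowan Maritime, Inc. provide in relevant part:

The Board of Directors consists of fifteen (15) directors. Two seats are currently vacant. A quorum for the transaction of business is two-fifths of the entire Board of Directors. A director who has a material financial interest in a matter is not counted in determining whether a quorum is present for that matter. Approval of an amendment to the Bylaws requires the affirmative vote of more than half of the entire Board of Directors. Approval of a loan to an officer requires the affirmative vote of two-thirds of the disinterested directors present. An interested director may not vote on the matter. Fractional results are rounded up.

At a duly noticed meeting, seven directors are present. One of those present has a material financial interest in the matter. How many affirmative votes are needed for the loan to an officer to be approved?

The loan to an officer requires two-thirds of the disinterested directors present (7 − 1 = 6).
2/3 of 6 = 4.

4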